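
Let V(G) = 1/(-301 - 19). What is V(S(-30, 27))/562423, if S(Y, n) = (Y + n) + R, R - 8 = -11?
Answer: -1/179975360 ≈ -5.5563e-9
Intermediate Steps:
R = -3 (R = 8 - 11 = -3)
S(Y, n) = -3 + Y + n (S(Y, n) = (Y + n) - 3 = -3 + Y + n)
V(G) = -1/320 (V(G) = 1/(-320) = -1/320)
V(S(-30, 27))/562423 = -1/320/562423 = -1/320*1/562423 = -1/179975360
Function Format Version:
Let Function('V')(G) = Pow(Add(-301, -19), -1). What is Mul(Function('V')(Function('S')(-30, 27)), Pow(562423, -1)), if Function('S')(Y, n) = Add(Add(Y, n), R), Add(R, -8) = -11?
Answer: Rational(-1, 179975360) ≈ -5.5563e-9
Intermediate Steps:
R = -3 (R = Add(8, -11) = -3)
Function('S')(Y, n) = Add(-3, Y, n) (Function('S')(Y, n) = Add(Add(Y, n), -3) = Add(-3, Y, n))
Function('V')(G) = Rational(-1, 320) (Function('V')(G) = Pow(-320, -1) = Rational(-1, 320))
Mul(Function('V')(Function('S')(-30, 27)), Pow(562423, -1)) = Mul(Rational(-1, 320), Pow(562423, -1)) = Mul(Rational(-1, 320), Rational(1, 562423)) = Rational(-1, 179975360)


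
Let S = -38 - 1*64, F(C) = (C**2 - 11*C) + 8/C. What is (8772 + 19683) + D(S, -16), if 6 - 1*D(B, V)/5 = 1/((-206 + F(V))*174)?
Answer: 1117665940/39237 ≈ 28485.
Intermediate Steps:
F(C) = C**2 - 11*C + 8/C
S = -102 (S = -38 - 64 = -102)
D(B, V) = 30 - 5/(174*(-206 + (8 + V**2*(-11 + V))/V)) (D(B, V) = 30 - 5/((-206 + (8 + V**2*(-11 + V))/V)*174) = 30 - 5/(174*(-206 + (8 + V**2*(-11 + V))/V)))
(8772 + 19683) + D(S, -16) = (8772 + 19683) + 5*(-8352 + 215065*(-16) + 1044*(-16)**2*(11 - 1*(-16)))/(174*(-8 + 206*(-16) - 1*(-16)**2*(-11 - 16))) = 28455 + 5*(-8352 - 3441040 + 1044*256*(11 + 16))/(174*(-8 - 3296 - 1*256*(-27))) = 28455 + 5*(-8352 - 3441040 + 1044*256*27)/(174*(-8 - 3296 + 6912)) = 28455 + (5/174)*(-8352 - 3441040 + 7216128)/3608 = 28455 + (5/174)*(1/3608)*3766736 = 28455 + 1177105/39237 = 1117665940/39237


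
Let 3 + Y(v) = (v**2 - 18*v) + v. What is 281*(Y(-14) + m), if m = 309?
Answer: 207940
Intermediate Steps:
Y(v) = -3 + v**2 - 17*v (Y(v) = -3 + ((v**2 - 18*v) + v) = -3 + (v**2 - 17*v) = -3 + v**2 - 17*v)
281*(Y(-14) + m) = 281*((-3 + (-14)**2 - 17*(-14)) + 309) = 281*((-3 + 196 + 238) + 309) = 281*(431 + 309) = 281*740 = 207940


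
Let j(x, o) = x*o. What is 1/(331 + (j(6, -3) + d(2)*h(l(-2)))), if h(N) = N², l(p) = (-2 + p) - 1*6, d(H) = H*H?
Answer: 1/713 ≈ 0.0014025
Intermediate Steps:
d(H) = H²
j(x, o) = o*x
l(p) = -8 + p (l(p) = (-2 + p) - 6 = -8 + p)
1/(331 + (j(6, -3) + d(2)*h(l(-2)))) = 1/(331 + (-3*6 + 2²*(-8 - 2)²)) = 1/(331 + (-18 + 4*(-10)²)) = 1/(331 + (-18 + 4*100)) = 1/(331 + (-18 + 400)) = 1/(331 + 382) = 1/713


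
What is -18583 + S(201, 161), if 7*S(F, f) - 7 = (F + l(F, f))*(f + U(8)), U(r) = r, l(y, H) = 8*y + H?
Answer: 202856/7 ≈ 28979.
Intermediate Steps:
l(y, H) = H + 8*y
S(F, f) = 1 + (8 + f)*(f + 9*F)/7 (S(F, f) = 1 + ((F + (f + 8*F))*(f + 8))/7 = 1 + ((f + 9*F)*(8 + f))/7 = 1 + ((8 + f)*(f + 9*F))/7 = 1 + (8 + f)*(f + 9*F)/7)
-18583 + S(201, 161) = -18583 + (1 + (⅐)*161² + (8/7)*161 + (72/7)*201 + (9/7)*201*161) = -18583 + (1 + (⅐)*25921 + 184 + 14472/7 + 41607) = -18583 + (1 + 3703 + 184 + 14472/7 + 41607) = -18583 + 332937/7 = 202856/7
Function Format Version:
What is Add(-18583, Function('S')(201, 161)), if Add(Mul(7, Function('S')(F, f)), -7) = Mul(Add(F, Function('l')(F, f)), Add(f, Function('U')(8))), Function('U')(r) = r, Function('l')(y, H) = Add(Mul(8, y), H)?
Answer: Rational(202856, 7) ≈ 28979.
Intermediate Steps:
Function('l')(y, H) = Add(H, Mul(8, y))
Function('S')(F, f) = Add(1, Mul(Rational(1, 7), Add(8, f), Add(f, Mul(9, F)))) (Function('S')(F, f) = Add(1, Mul(Rational(1, 7), Mul(Add(F, Add(f, Mul(8, F))), Add(f, 8)))) = Add(1, Mul(Rational(1, 7), Mul(Add(f, Mul(9, F)), Add(8, f)))) = Add(1, Mul(Rational(1, 7), Mul(Add(8, f), Add(f, Mul(9, F))))) = Add(1, Mul(Rational(1, 7), Add(8, f), Add(f, Mul(9, F)))))
Add(-18583, Function('S')(201, 161)) = Add(-18583, Add(1, Mul(Rational(1, 7), Pow(161, 2)), Mul(Rational(8, 7), 161), Mul(Rational(72, 7), 201), Mul(Rational(9, 7), 201, 161))) = Add(-18583, Add(1, Mul(Rational(1, 7), 25921), 184, Rational(14472, 7), 41607)) = Add(-18583, Add(1, 3703, 184, Rational(14472, 7), 41607)) = Add(-18583, Rational(332937, 7)) = Rational(202856, 7)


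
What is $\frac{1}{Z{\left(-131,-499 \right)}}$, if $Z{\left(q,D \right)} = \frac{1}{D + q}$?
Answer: $-630$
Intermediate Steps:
$\frac{1}{Z{\left(-131,-499 \right)}} = \frac{1}{\frac{1}{-499 - 131}} = \frac{1}{\frac{1}{-630}} = \frac{1}{- \frac{1}{630}} = -630$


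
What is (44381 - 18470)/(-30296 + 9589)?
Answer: -25911/20707 ≈ -1.2513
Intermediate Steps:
(44381 - 18470)/(-30296 + 9589) = 25911/(-20707) = 25911*(-1/20707) = -25911/20707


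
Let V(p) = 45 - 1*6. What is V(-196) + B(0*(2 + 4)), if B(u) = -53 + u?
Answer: -14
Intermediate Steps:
V(p) = 39 (V(p) = 45 - 6 = 39)
V(-196) + B(0*(2 + 4)) = 39 + (-53 + 0*(2 + 4)) = 39 + (-53 + 0*6) = 39 + (-53 + 0) = 39 - 53 = -14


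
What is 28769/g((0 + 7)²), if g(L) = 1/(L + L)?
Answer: 2819362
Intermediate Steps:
g(L) = 1/(2*L)
28769/g((0 + 7)²) = 28769/((1/(2*((0 + 7)²)))) = 28769/((1/(2*(7²)))) = 28769/(((½)/49)) = 28769/(((½)*(1/49))) = 28769/(1/98) = 28769*98 = 2819362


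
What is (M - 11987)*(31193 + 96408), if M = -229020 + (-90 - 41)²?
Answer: -28562973446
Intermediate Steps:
M = -211859 (M = -229020 + (-131)² = -229020 + 17161 = -211859)
(M - 11987)*(31193 + 96408) = (-211859 - 11987)*(31193 + 96408) = -223846*127601 = -28562973446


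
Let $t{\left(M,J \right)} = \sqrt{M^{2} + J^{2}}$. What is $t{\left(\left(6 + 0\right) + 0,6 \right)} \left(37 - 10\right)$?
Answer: $162 \sqrt{2} \approx 229.1$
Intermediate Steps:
$t{\left(M,J \right)} = \sqrt{J^{2} + M^{2}}$
$t{\left(\left(6 + 0\right) + 0,6 \right)} \left(37 - 10\right) = \sqrt{6^{2} + \left(\left(6 + 0\right) + 0\right)^{2}} \left(37 - 10\right) = \sqrt{36 + \left(6 + 0\right)^{2}} \cdot 27 = \sqrt{36 + 6^{2}} \cdot 27 = \sqrt{36 + 36} \cdot 27 = \sqrt{72} \cdot 27 = 6 \sqrt{2} \cdot 27 = 162 \sqrt{2}$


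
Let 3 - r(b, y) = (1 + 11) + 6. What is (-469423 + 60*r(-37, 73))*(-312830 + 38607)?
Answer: 128973384029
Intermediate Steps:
r(b, y) = -15 (r(b, y) = 3 - ((1 + 11) + 6) = 3 - (12 + 6) = 3 - 1*18 = 3 - 18 = -15)
(-469423 + 60*r(-37, 73))*(-312830 + 38607) = (-469423 + 60*(-15))*(-312830 + 38607) = (-469423 - 900)*(-274223) = -470323*(-274223) = 128973384029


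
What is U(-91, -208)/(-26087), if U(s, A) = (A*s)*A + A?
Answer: 3937232/26087 ≈ 150.93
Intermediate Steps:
U(s, A) = A + s*A² (U(s, A) = s*A² + A = A + s*A²)
U(-91, -208)/(-26087) = -208*(1 - 208*(-91))/(-26087) = -208*(1 + 18928)*(-1/26087) = -208*18929*(-1/26087) = -3937232*(-1/26087) = 3937232/26087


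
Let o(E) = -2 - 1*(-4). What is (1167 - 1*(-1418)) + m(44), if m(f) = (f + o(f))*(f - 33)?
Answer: 3091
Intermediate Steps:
o(E) = 2 (o(E) = -2 + 4 = 2)
m(f) = (-33 + f)*(2 + f) (m(f) = (f + 2)*(f - 33) = (2 + f)*(-33 + f) = (-33 + f)*(2 + f))
(1167 - 1*(-1418)) + m(44) = (1167 - 1*(-1418)) + (-66 + 44² - 31*44) = (1167 + 1418) + (-66 + 1936 - 1364) = 2585 + 506 = 3091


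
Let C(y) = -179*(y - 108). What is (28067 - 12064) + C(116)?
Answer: 14571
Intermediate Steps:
C(y) = 19332 - 179*y (C(y) = -179*(-108 + y) = 19332 - 179*y)
(28067 - 12064) + C(116) = (28067 - 12064) + (19332 - 179*116) = 16003 + (19332 - 20764) = 16003 - 1432 = 14571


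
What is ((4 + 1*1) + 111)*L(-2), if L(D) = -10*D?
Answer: 2320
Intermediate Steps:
((4 + 1*1) + 111)*L(-2) = ((4 + 1*1) + 111)*(-10*(-2)) = ((4 + 1) + 111)*20 = (5 + 111)*20 = 116*20 = 2320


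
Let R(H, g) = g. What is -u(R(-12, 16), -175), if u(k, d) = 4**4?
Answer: -256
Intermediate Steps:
u(k, d) = 256
-u(R(-12, 16), -175) = -1*256 = -256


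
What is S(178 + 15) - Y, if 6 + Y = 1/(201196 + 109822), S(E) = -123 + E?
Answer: 23637367/311018 ≈ 76.000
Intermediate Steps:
Y = -1866107/311018 (Y = -6 + 1/(201196 + 109822) = -6 + 1/311018 = -1866107/311018 ≈ -6.0000)
S(178 + 15) - Y = (-123 + (178 + 15)) - 1*(-1866107/311018) = (-123 + 193) + 1866107/311018 = 70 + 1866107/311018 = 23637367/311018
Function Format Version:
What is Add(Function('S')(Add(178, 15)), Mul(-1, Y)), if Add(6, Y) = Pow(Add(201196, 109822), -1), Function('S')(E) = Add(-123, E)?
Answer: Rational(23637367, 311018) ≈ 76.000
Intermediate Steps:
Y = Rational(-1866107, 311018) (Y = Add(-6, Pow(Add(201196, 109822), -1)) = Add(-6, Pow(311018, -1)) = Add(-6, Rational(1, 311018)) = Rational(-1866107, 311018) ≈ -6.0000)
Add(Function('S')(Add(178, 15)), Mul(-1, Y)) = Add(Add(-123, Add(178, 15)), Mul(-1, Rational(-1866107, 311018))) = Add(Add(-123, 193), Rational(1866107, 311018)) = Add(70, Rational(1866107, 311018)) = Rational(23637367, 311018)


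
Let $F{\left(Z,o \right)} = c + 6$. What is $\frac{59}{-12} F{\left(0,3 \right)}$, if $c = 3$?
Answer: $- \frac{177}{4} \approx -44.25$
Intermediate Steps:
$F{\left(Z,o \right)} = 9$ ($F{\left(Z,o \right)} = 3 + 6 = 9$)
$\frac{59}{-12} F{\left(0,3 \right)} = \frac{59}{-12} \cdot 9 = 59 \left(- \frac{1}{12}\right) 9 = \left(- \frac{59}{12}\right) 9 = - \frac{177}{4}$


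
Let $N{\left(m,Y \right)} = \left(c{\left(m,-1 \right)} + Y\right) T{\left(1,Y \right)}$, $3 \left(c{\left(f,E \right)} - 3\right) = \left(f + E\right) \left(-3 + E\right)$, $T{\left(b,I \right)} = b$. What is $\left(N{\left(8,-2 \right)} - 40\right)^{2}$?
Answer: $\frac{21025}{9} \approx 2336.1$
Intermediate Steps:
$c{\left(f,E \right)} = 3 + \frac{\left(-3 + E\right) \left(E + f\right)}{3}$ ($c{\left(f,E \right)} = 3 + \frac{\left(f + E\right) \left(-3 + E\right)}{3} = 3 + \frac{\left(E + f\right) \left(-3 + E\right)}{3} = 3 + \frac{\left(-3 + E\right) \left(E + f\right)}{3}$)
$N{\left(m,Y \right)} = \frac{13}{3} + Y - \frac{4 m}{3}$ ($N{\left(m,Y \right)} = \left(\left(3 - -1 - m + \frac{\left(-1\right)^{2}}{3} + \frac{1}{3} \left(-1\right) m\right) + Y\right) 1 = \left(\left(3 + 1 - m + \frac{1}{3} \cdot 1 - \frac{m}{3}\right) + Y\right) 1 = \left(\left(3 + 1 - m + \frac{1}{3} - \frac{m}{3}\right) + Y\right) 1 = \left(\left(\frac{13}{3} - \frac{4 m}{3}\right) + Y\right) 1 = \left(\frac{13}{3} + Y - \frac{4 m}{3}\right) 1 = \frac{13}{3} + Y - \frac{4 m}{3}$)
$\left(N{\left(8,-2 \right)} - 40\right)^{2} = \left(\left(\frac{13}{3} - 2 - \frac{32}{3}\right) - 40\right)^{2} = \left(- \frac{25}{3} - 40\right)^{2} = \left(- \frac{145}{3}\right)^{2} = \frac{21025}{9}$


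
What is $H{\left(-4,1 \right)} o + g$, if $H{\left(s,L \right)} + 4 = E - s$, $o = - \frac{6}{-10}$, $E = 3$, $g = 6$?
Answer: $\frac{39}{5} \approx 7.8$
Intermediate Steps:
$o = \frac{3}{5}$ ($o = \left(-6\right) \left(- \frac{1}{10}\right) = \frac{3}{5} \approx 0.6$)
$H{\left(s,L \right)} = -1 - s$ ($H{\left(s,L \right)} = -4 - \left(-3 + s\right) = -1 - s$)
$H{\left(-4,1 \right)} o + g = \left(-1 - -4\right) \frac{3}{5} + 6 = \left(-1 + 4\right) \frac{3}{5} + 6 = 3 \cdot \frac{3}{5} + 6 = \frac{9}{5} + 6 = \frac{39}{5}$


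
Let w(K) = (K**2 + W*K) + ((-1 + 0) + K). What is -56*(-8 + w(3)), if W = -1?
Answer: 0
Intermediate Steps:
w(K) = -1 + K**2 (w(K) = (K**2 - K) + ((-1 + 0) + K) = (K**2 - K) + (-1 + K) = -1 + K**2)
-56*(-8 + w(3)) = -56*(-8 + (-1 + 3**2)) = -56*(-8 + (-1 + 9)) = -56*(-8 + 8) = -56*0 = 0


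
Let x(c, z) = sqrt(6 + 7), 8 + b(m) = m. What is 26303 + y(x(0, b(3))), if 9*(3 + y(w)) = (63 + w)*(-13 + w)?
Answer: 235894/9 + 50*sqrt(13)/9 ≈ 26230.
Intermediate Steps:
b(m) = -8 + m
x(c, z) = sqrt(13)
y(w) = -3 + (-13 + w)*(63 + w)/9 (y(w) = -3 + ((63 + w)*(-13 + w))/9 = -3 + ((-13 + w)*(63 + w))/9 = -3 + (-13 + w)*(63 + w)/9)
26303 + y(x(0, b(3))) = 26303 + (-94 + (sqrt(13))**2/9 + 50*sqrt(13)/9) = 26303 + (-94 + (1/9)*13 + 50*sqrt(13)/9) = 26303 + (-94 + 13/9 + 50*sqrt(13)/9) = 26303 + (-833/9 + 50*sqrt(13)/9) = 235894/9 + 50*sqrt(13)/9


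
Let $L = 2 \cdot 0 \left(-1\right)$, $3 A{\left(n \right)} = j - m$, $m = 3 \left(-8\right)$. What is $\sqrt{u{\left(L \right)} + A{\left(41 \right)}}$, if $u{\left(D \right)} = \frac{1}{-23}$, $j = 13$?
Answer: $\frac{4 \sqrt{3657}}{69} \approx 3.5057$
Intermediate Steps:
$m = -24$
$A{\left(n \right)} = \frac{37}{3}$ ($A{\left(n \right)} = \frac{13 - -24}{3} = \frac{13 + 24}{3} = \frac{1}{3} \cdot 37 = \frac{37}{3}$)
$L = 0$ ($L = 0 \left(-1\right) = 0$)
$u{\left(D \right)} = - \frac{1}{23}$
$\sqrt{u{\left(L \right)} + A{\left(41 \right)}} = \sqrt{- \frac{1}{23} + \frac{37}{3}} = \sqrt{\frac{848}{69}} = \frac{4 \sqrt{3657}}{69}$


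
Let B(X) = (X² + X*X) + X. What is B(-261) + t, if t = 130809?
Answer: 266790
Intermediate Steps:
B(X) = X + 2*X² (B(X) = (X² + X²) + X = 2*X² + X = X + 2*X²)
B(-261) + t = -261*(1 + 2*(-261)) + 130809 = -261*(1 - 522) + 130809 = -261*(-521) + 130809 = 135981 + 130809 = 266790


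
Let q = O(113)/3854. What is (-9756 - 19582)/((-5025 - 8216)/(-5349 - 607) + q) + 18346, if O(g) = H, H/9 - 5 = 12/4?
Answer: 135320887102/25729823 ≈ 5259.3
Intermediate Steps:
H = 72 (H = 45 + 9*(12/4) = 45 + 9*(12*(¼)) = 45 + 9*3 = 45 + 27 = 72)
O(g) = 72
q = 36/1927 (q = 72/3854 = 72*(1/3854) = 36/1927 ≈ 0.018682)
(-9756 - 19582)/((-5025 - 8216)/(-5349 - 607) + q) + 18346 = (-9756 - 19582)/((-5025 - 8216)/(-5349 - 607) + 36/1927) + 18346 = -29338/(-13241/(-5956) + 36/1927) + 18346 = -29338/(-13241*(-1/5956) + 36/1927) + 18346 = -29338/(13241/5956 + 36/1927) + 18346 = -29338/25729823/11477212 + 18346 = -29338*11477212/25729823 + 18346 = -336718445656/25729823 + 18346 = 135320887102/25729823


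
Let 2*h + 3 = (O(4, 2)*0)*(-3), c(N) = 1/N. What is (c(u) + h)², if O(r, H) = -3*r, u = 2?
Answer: 1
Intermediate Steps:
h = -3/2 (h = -3/2 + ((-3*4*0)*(-3))/2 = -3/2 + (-12*0*(-3))/2 = -3/2 + (0*(-3))/2 = -3/2 + (½)*0 = -3/2 + 0 = -3/2 ≈ -1.5000)
(c(u) + h)² = (1/2 - 3/2)² = (½ - 3/2)² = (-1)² = 1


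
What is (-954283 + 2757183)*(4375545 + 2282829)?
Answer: 12004382484600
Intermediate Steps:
(-954283 + 2757183)*(4375545 + 2282829) = 1802900*6658374 = 12004382484600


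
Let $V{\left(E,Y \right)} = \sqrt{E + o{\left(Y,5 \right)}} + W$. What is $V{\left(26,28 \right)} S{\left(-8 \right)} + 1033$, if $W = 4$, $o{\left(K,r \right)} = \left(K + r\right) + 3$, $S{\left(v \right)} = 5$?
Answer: $1053 + 5 \sqrt{62} \approx 1092.4$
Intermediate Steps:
$o{\left(K,r \right)} = 3 + K + r$
$V{\left(E,Y \right)} = 4 + \sqrt{8 + E + Y}$ ($V{\left(E,Y \right)} = \sqrt{E + \left(3 + Y + 5\right)} + 4 = \sqrt{E + \left(8 + Y\right)} + 4 = \sqrt{8 + E + Y} + 4 = 4 + \sqrt{8 + E + Y}$)
$V{\left(26,28 \right)} S{\left(-8 \right)} + 1033 = \left(4 + \sqrt{8 + 26 + 28}\right) 5 + 1033 = \left(4 + \sqrt{62}\right) 5 + 1033 = \left(20 + 5 \sqrt{62}\right) + 1033 = 1053 + 5 \sqrt{62}$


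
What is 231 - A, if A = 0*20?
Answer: 231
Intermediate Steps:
A = 0
231 - A = 231 - 1*0 = 231 + 0 = 231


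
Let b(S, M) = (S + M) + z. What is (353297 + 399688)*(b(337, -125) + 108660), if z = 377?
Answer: 82262858265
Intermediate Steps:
b(S, M) = 377 + M + S (b(S, M) = (S + M) + 377 = (M + S) + 377 = 377 + M + S)
(353297 + 399688)*(b(337, -125) + 108660) = (353297 + 399688)*((377 - 125 + 337) + 108660) = 752985*(589 + 108660) = 752985*109249 = 82262858265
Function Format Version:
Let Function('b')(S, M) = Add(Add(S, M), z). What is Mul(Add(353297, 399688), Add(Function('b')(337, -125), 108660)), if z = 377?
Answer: 82262858265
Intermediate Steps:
Function('b')(S, M) = Add(377, M, S) (Function('b')(S, M) = Add(Add(S, M), 377) = Add(Add(M, S), 377) = Add(377, M, S))
Mul(Add(353297, 399688), Add(Function('b')(337, -125), 108660)) = Mul(Add(353297, 399688), Add(Add(377, -125, 337), 108660)) = Mul(752985, Add(589, 108660)) = Mul(752985, 109249) = 82262858265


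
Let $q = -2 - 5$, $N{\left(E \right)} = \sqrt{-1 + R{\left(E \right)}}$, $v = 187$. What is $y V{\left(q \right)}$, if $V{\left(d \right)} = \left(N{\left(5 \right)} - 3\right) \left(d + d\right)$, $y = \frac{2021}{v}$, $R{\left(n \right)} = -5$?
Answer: $\frac{84882}{187} - \frac{28294 i \sqrt{6}}{187} \approx 453.91 - 370.62 i$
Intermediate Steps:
$N{\left(E \right)} = i \sqrt{6}$ ($N{\left(E \right)} = \sqrt{-1 - 5} = \sqrt{-6} = i \sqrt{6}$)
$y = \frac{2021}{187} \approx 10.807$
$q = -7$
$V{\left(d \right)} = 2 d \left(-3 + i \sqrt{6}\right)$ ($V{\left(d \right)} = \left(i \sqrt{6} - 3\right) \left(d + d\right) = \left(-3 + i \sqrt{6}\right) 2 d = 2 d \left(-3 + i \sqrt{6}\right)$)
$y V{\left(q \right)} = \frac{2021 \cdot 2 \left(-7\right) \left(-3 + i \sqrt{6}\right)}{187} = \frac{2021 \left(42 - 14 i \sqrt{6}\right)}{187} = \frac{84882}{187} - \frac{28294 i \sqrt{6}}{187}$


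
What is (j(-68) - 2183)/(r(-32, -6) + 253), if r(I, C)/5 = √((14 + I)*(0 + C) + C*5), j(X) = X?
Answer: -569503/62059 + 11255*√78/62059 ≈ -7.5751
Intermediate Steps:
r(I, C) = 5*√(5*C + C*(14 + I)) (r(I, C) = 5*√((14 + I)*(0 + C) + C*5) = 5*√((14 + I)*C + 5*C) = 5*√(C*(14 + I) + 5*C) = 5*√(5*C + C*(14 + I)))
(j(-68) - 2183)/(r(-32, -6) + 253) = (-68 - 2183)/(5*√(-6*(19 - 32)) + 253) = -2251/(5*√(-6*(-13)) + 253) = -2251/(5*√78 + 253) = -2251/(253 + 5*√78)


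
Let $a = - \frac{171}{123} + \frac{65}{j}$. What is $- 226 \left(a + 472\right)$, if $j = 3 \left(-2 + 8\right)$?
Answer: $- \frac{39547175}{369} \approx -1.0717 \cdot 10^{5}$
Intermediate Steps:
$j = 18$ ($j = 3 \cdot 6 = 18$)
$a = \frac{1639}{738}$ ($a = - \frac{171}{123} + \frac{65}{18} = \left(-171\right) \frac{1}{123} + 65 \cdot \frac{1}{18} = - \frac{57}{41} + \frac{65}{18} = \frac{1639}{738} \approx 2.2209$)
$- 226 \left(a + 472\right) = - 226 \left(\frac{1639}{738} + 472\right) = \left(-226\right) \frac{349975}{738} = - \frac{39547175}{369}$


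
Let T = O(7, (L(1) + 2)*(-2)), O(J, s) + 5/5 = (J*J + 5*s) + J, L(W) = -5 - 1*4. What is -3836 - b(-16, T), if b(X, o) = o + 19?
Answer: -3980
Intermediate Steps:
L(W) = -9 (L(W) = -5 - 4 = -9)
O(J, s) = -1 + J + J² + 5*s (O(J, s) = -1 + ((J*J + 5*s) + J) = -1 + ((J² + 5*s) + J) = -1 + (J + J² + 5*s) = -1 + J + J² + 5*s)
T = 125 (T = -1 + 7 + 7² + 5*((-9 + 2)*(-2)) = -1 + 7 + 49 + 5*(-7*(-2)) = -1 + 7 + 49 + 5*14 = -1 + 7 + 49 + 70 = 125)
b(X, o) = 19 + o
-3836 - b(-16, T) = -3836 - (19 + 125) = -3836 - 1*144 = -3836 - 144 = -3980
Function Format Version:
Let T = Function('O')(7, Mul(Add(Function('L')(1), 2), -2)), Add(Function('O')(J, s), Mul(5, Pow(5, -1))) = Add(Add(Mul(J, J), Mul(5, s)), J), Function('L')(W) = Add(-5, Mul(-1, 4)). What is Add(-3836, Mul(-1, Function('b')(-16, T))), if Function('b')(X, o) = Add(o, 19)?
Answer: -3980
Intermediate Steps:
Function('L')(W) = -9 (Function('L')(W) = Add(-5, -4) = -9)
Function('O')(J, s) = Add(-1, J, Pow(J, 2), Mul(5, s)) (Function('O')(J, s) = Add(-1, Add(Add(Mul(J, J), Mul(5, s)), J)) = Add(-1, Add(Add(Pow(J, 2), Mul(5, s)), J)) = Add(-1, Add(J, Pow(J, 2), Mul(5, s))) = Add(-1, J, Pow(J, 2), Mul(5, s)))
T = 125 (T = Add(-1, 7, Pow(7, 2), Mul(5, Mul(Add(-9, 2), -2))) = Add(-1, 7, 49, Mul(5, Mul(-7, -2))) = Add(-1, 7, 49, Mul(5, 14)) = Add(-1, 7, 49, 70) = 125)
Function('b')(X, o) = Add(19, o)
Add(-3836, Mul(-1, Function('b')(-16, T))) = Add(-3836, Mul(-1, Add(19, 125))) = Add(-3836, Mul(-1, 144)) = Add(-3836, -144) = -3980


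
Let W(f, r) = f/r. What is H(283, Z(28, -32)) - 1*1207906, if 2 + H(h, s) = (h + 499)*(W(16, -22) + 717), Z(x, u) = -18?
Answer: -7125610/11 ≈ -6.4778e+5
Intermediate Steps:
H(h, s) = 3931599/11 + 7879*h/11 (H(h, s) = -2 + (h + 499)*(16/(-22) + 717) = -2 + (499 + h)*(16*(-1/22) + 717) = -2 + (499 + h)*(-8/11 + 717) = -2 + (499 + h)*(7879/11) = -2 + (3931621/11 + 7879*h/11) = 3931599/11 + 7879*h/11)
H(283, Z(28, -32)) - 1*1207906 = (3931599/11 + (7879/11)*283) - 1*1207906 = (3931599/11 + 2229757/11) - 1207906 = 6161356/11 - 1207906 = -7125610/11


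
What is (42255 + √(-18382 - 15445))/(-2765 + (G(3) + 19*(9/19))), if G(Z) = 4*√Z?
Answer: (42255 + I*√33827)/(-2756 + 4*√3) ≈ -15.371 - 0.066903*I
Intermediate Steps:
(42255 + √(-18382 - 15445))/(-2765 + (G(3) + 19*(9/19))) = (42255 + √(-18382 - 15445))/(-2765 + (4*√3 + 19*(9/19))) = (42255 + √(-33827))/(-2765 + (4*√3 + 19*(9*(1/19)))) = (42255 + I*√33827)/(-2765 + (4*√3 + 19*(9/19))) = (42255 + I*√33827)/(-2765 + (4*√3 + 9)) = (42255 + I*√33827)/(-2765 + (9 + 4*√3)) = (42255 + I*√33827)/(-2756 + 4*√3)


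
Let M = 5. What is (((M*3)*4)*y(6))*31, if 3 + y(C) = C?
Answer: 5580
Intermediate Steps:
y(C) = -3 + C
(((M*3)*4)*y(6))*31 = (((5*3)*4)*(-3 + 6))*31 = ((15*4)*3)*31 = (60*3)*31 = 180*31 = 5580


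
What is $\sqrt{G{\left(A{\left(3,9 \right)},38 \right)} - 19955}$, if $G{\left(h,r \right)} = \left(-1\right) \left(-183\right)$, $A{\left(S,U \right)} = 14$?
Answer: $2 i \sqrt{4943} \approx 140.61 i$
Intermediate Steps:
$G{\left(h,r \right)} = 183$
$\sqrt{G{\left(A{\left(3,9 \right)},38 \right)} - 19955} = \sqrt{183 - 19955} = \sqrt{-19772} = 2 i \sqrt{4943}$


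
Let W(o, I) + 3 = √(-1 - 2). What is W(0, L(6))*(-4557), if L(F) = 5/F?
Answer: 13671 - 4557*I*√3 ≈ 13671.0 - 7893.0*I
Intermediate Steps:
W(o, I) = -3 + I*√3 (W(o, I) = -3 + √(-1 - 2) = -3 + √(-3) = -3 + I*√3)
W(0, L(6))*(-4557) = (-3 + I*√3)*(-4557) = 13671 - 4557*I*√3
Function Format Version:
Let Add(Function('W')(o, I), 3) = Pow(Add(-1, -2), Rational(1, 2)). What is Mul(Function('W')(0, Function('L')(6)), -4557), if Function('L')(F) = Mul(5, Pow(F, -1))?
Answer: Add(13671, Mul(-4557, I, Pow(3, Rational(1, 2)))) ≈ Add(13671., Mul(-7893.0, I))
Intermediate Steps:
Function('W')(o, I) = Add(-3, Mul(I, Pow(3, Rational(1, 2)))) (Function('W')(o, I) = Add(-3, Pow(Add(-1, -2), Rational(1, 2))) = Add(-3, Pow(-3, Rational(1, 2))) = Add(-3, Mul(I, Pow(3, Rational(1, 2)))))
Mul(Function('W')(0, Function('L')(6)), -4557) = Mul(Add(-3, Mul(I, Pow(3, Rational(1, 2)))), -4557) = Add(13671, Mul(-4557, I, Pow(3, Rational(1, 2))))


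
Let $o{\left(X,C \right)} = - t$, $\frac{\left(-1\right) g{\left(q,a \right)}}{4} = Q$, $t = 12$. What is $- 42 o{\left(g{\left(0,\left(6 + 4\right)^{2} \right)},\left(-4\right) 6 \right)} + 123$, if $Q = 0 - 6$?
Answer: $627$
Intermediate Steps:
$Q = -6$ ($Q = 0 - 6 = -6$)
$g{\left(q,a \right)} = 24$ ($g{\left(q,a \right)} = \left(-4\right) \left(-6\right) = 24$)
$o{\left(X,C \right)} = -12$ ($o{\left(X,C \right)} = \left(-1\right) 12 = -12$)
$- 42 o{\left(g{\left(0,\left(6 + 4\right)^{2} \right)},\left(-4\right) 6 \right)} + 123 = \left(-42\right) \left(-12\right) + 123 = 504 + 123 = 627$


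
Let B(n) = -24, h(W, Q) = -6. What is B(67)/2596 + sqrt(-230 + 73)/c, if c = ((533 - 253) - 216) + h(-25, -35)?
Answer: -6/649 + I*sqrt(157)/58 ≈ -0.009245 + 0.21603*I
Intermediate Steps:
c = 58 (c = ((533 - 253) - 216) - 6 = (280 - 216) - 6 = 64 - 6 = 58)
B(67)/2596 + sqrt(-230 + 73)/c = -24/2596 + sqrt(-230 + 73)/58 = -24*1/2596 + sqrt(-157)*(1/58) = -6/649 + (I*sqrt(157))*(1/58) = -6/649 + I*sqrt(157)/58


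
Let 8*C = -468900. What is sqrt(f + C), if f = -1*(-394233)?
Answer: sqrt(1342482)/2 ≈ 579.33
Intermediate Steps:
f = 394233
C = -117225/2 (C = (1/8)*(-468900) = -117225/2 ≈ -58613.)
sqrt(f + C) = sqrt(394233 - 117225/2) = sqrt(671241/2) = sqrt(1342482)/2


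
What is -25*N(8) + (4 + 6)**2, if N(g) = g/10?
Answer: 80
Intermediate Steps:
N(g) = g/10 (N(g) = g*(1/10) = g/10)
-25*N(8) + (4 + 6)**2 = -5*8/2 + (4 + 6)**2 = -25*4/5 + 10**2 = -20 + 100 = 80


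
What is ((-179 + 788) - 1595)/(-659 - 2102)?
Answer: 986/2761 ≈ 0.35712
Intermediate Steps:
((-179 + 788) - 1595)/(-659 - 2102) = (609 - 1595)/(-2761) = -986*(-1/2761) = 986/2761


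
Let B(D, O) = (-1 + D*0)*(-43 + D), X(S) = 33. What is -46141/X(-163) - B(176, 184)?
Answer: -41752/33 ≈ -1265.2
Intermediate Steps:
B(D, O) = 43 - D (B(D, O) = (-1 + 0)*(-43 + D) = -(-43 + D) = 43 - D)
-46141/X(-163) - B(176, 184) = -46141/33 - (43 - 1*176) = -46141*1/33 - (43 - 176) = -46141/33 - 1*(-133) = -46141/33 + 133 = -41752/33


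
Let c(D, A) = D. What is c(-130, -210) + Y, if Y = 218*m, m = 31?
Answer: 6628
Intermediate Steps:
Y = 6758 (Y = 218*31 = 6758)
c(-130, -210) + Y = -130 + 6758 = 6628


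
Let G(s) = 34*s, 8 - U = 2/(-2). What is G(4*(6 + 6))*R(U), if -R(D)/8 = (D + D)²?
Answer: -4230144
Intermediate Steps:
U = 9 (U = 8 - 2/(-2) = 8 - 2*(-1)/2 = 8 - 1*(-1) = 8 + 1 = 9)
R(D) = -32*D² (R(D) = -8*(D + D)² = -8*4*D² = -32*D²)
G(4*(6 + 6))*R(U) = (34*(4*(6 + 6)))*(-32*9²) = (34*(4*12))*(-32*81) = (34*48)*(-2592) = 1632*(-2592) = -4230144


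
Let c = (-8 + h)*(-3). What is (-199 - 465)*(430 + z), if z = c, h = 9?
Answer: -283528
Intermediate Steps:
c = -3 (c = (-8 + 9)*(-3) = 1*(-3) = -3)
z = -3
(-199 - 465)*(430 + z) = (-199 - 465)*(430 - 3) = -664*427 = -283528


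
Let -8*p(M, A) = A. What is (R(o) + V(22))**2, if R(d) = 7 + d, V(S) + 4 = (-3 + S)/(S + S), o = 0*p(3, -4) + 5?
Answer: 137641/1936 ≈ 71.096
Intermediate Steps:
p(M, A) = -A/8
o = 5 (o = 0*(-1/8*(-4)) + 5 = 0*(1/2) + 5 = 0 + 5 = 5)
V(S) = -4 + (-3 + S)/(2*S) (V(S) = -4 + (-3 + S)/(S + S) = -4 + (-3 + S)/((2*S)) = -4 + (-3 + S)*(1/(2*S)) = -4 + (-3 + S)/(2*S))
(R(o) + V(22))**2 = ((7 + 5) + (1/2)*(-3 - 7*22)/22)**2 = (12 + (1/2)*(1/22)*(-3 - 154))**2 = (12 + (1/2)*(1/22)*(-157))**2 = (12 - 157/44)**2 = (371/44)**2 = 137641/1936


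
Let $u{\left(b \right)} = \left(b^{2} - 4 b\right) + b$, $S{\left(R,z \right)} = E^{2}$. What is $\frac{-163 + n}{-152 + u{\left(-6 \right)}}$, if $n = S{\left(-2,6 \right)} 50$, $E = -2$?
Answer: $- \frac{37}{98} \approx -0.37755$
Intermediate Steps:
$S{\left(R,z \right)} = 4$ ($S{\left(R,z \right)} = \left(-2\right)^{2} = 4$)
$u{\left(b \right)} = b^{2} - 3 b$
$n = 200$ ($n = 4 \cdot 50 = 200$)
$\frac{-163 + n}{-152 + u{\left(-6 \right)}} = \frac{-163 + 200}{-152 - 6 \left(-3 - 6\right)} = \frac{1}{-152 - -54} \cdot 37 = \frac{1}{-152 + 54} \cdot 37 = \frac{1}{-98} \cdot 37 = \left(- \frac{1}{98}\right) 37 = - \frac{37}{98}$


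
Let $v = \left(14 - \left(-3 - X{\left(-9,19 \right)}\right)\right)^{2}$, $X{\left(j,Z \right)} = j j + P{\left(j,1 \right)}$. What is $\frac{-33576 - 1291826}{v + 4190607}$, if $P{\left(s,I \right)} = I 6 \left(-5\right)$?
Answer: $- \frac{1325402}{4195231} \approx -0.31593$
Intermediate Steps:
$P{\left(s,I \right)} = - 30 I$ ($P{\left(s,I \right)} = 6 I \left(-5\right) = - 30 I$)
$X{\left(j,Z \right)} = -30 + j^{2}$ ($X{\left(j,Z \right)} = j j - 30 = j^{2} - 30 = -30 + j^{2}$)
$v = 4624$ ($v = \left(14 + \left(\left(\left(-30 + \left(-9\right)^{2}\right) + 182\right) - 179\right)\right)^{2} = \left(14 + \left(\left(\left(-30 + 81\right) + 182\right) - 179\right)\right)^{2} = \left(14 + \left(\left(51 + 182\right) - 179\right)\right)^{2} = \left(14 + \left(233 - 179\right)\right)^{2} = \left(14 + 54\right)^{2} = 68^{2} = 4624$)
$\frac{-33576 - 1291826}{v + 4190607} = \frac{-33576 - 1291826}{4624 + 4190607} = - \frac{1325402}{4195231}$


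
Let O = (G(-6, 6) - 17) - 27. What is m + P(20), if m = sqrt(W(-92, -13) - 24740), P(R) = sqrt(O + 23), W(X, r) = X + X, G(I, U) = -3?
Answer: 2*I*(sqrt(6) + sqrt(6231)) ≈ 162.77*I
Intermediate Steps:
W(X, r) = 2*X
O = -47 (O = (-3 - 17) - 27 = -20 - 27 = -47)
P(R) = 2*I*sqrt(6) (P(R) = sqrt(-47 + 23) = sqrt(-24) = 2*I*sqrt(6))
m = 2*I*sqrt(6231) (m = sqrt(2*(-92) - 24740) = sqrt(-184 - 24740) = sqrt(-24924) = 2*I*sqrt(6231) ≈ 157.87*I)
m + P(20) = 2*I*sqrt(6231) + 2*I*sqrt(6) = 2*I*sqrt(6) + 2*I*sqrt(6231)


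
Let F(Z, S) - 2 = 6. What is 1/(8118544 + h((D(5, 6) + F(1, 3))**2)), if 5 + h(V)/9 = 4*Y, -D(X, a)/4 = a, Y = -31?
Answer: 1/8117383 ≈ 1.2319e-7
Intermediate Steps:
F(Z, S) = 8 (F(Z, S) = 2 + 6 = 8)
D(X, a) = -4*a
h(V) = -1161 (h(V) = -45 + 9*(4*(-31)) = -45 + 9*(-124) = -45 - 1116 = -1161)
1/(8118544 + h((D(5, 6) + F(1, 3))**2)) = 1/(8118544 - 1161) = 1/8117383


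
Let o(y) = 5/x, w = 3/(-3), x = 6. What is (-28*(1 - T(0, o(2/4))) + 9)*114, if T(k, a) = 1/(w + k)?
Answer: -5358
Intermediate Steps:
w = -1 (w = 3*(-⅓) = -1)
o(y) = ⅚ (o(y) = 5/6 = 5*(⅙) = ⅚)
T(k, a) = 1/(-1 + k)
(-28*(1 - T(0, o(2/4))) + 9)*114 = (-28*(1 - 1/(-1 + 0)) + 9)*114 = (-28*(1 - 1/(-1)) + 9)*114 = (-28*(1 - 1*(-1)) + 9)*114 = (-28*(1 + 1) + 9)*114 = (-28*2 + 9)*114 = (-56 + 9)*114 = -47*114 = -5358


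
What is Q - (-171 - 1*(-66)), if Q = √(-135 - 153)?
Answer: 105 + 12*I*√2 ≈ 105.0 + 16.971*I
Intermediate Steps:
Q = 12*I*√2 (Q = √(-288) = 12*I*√2 ≈ 16.971*I)
Q - (-171 - 1*(-66)) = 12*I*√2 - (-171 - 1*(-66)) = 12*I*√2 - (-171 + 66) = 12*I*√2 - 1*(-105) = 12*I*√2 + 105 = 105 + 12*I*√2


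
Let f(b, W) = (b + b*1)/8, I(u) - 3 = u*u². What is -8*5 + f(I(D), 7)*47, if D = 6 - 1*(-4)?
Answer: 46981/4 ≈ 11745.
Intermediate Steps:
D = 10 (D = 6 + 4 = 10)
I(u) = 3 + u³ (I(u) = 3 + u*u² = 3 + u³)
f(b, W) = b/4 (f(b, W) = (b + b)*(⅛) = (2*b)*(⅛) = b/4)
-8*5 + f(I(D), 7)*47 = -8*5 + ((3 + 10³)/4)*47 = -40 + ((3 + 1000)/4)*47 = -40 + ((¼)*1003)*47 = -40 + (1003/4)*47 = -40 + 47141/4 = 46981/4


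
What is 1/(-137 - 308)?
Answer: -1/445 ≈ -0.0022472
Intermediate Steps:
1/(-137 - 308) = 1/(-445) = -1/445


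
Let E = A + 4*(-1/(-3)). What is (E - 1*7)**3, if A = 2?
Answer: -1331/27 ≈ -49.296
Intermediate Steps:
E = 10/3 (E = 2 + 4*(-1/(-3)) = 2 + 4*(-1*(-1/3)) = 2 + 4*(1/3) = 2 + 4/3 = 10/3 ≈ 3.3333)
(E - 1*7)**3 = (10/3 - 1*7)**3 = (10/3 - 7)**3 = (-11/3)**3 = -1331/27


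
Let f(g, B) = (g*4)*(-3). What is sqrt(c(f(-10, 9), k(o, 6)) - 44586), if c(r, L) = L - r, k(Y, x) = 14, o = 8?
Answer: 2*I*sqrt(11173) ≈ 211.4*I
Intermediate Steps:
f(g, B) = -12*g (f(g, B) = (4*g)*(-3) = -12*g)
sqrt(c(f(-10, 9), k(o, 6)) - 44586) = sqrt((14 - (-12)*(-10)) - 44586) = sqrt((14 - 1*120) - 44586) = sqrt((14 - 120) - 44586) = sqrt(-106 - 44586) = sqrt(-44692) = 2*I*sqrt(11173)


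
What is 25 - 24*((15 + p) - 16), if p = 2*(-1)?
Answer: 97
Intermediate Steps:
p = -2
25 - 24*((15 + p) - 16) = 25 - 24*((15 - 2) - 16) = 25 - 24*(13 - 16) = 25 - 24*(-3) = 25 + 72 = 97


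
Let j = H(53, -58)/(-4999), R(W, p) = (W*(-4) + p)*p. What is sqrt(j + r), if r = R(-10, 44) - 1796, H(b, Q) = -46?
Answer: sqrt(47481231854)/4999 ≈ 43.589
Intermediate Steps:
R(W, p) = p*(p - 4*W) (R(W, p) = (-4*W + p)*p = (p - 4*W)*p = p*(p - 4*W))
j = 46/4999 (j = -46/(-4999) = -46*(-1/4999) = 46/4999 ≈ 0.0092018)
r = 1900 (r = 44*(44 - 4*(-10)) - 1796 = 44*(44 + 40) - 1796 = 44*84 - 1796 = 3696 - 1796 = 1900)
sqrt(j + r) = sqrt(46/4999 + 1900) = sqrt(9498146/4999) = sqrt(47481231854)/4999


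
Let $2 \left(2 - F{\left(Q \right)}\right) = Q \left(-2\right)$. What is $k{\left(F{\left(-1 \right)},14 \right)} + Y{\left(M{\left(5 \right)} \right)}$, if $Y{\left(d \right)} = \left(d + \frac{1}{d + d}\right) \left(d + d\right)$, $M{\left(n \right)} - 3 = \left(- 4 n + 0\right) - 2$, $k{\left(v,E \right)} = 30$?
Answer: $753$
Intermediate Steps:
$F{\left(Q \right)} = 2 + Q$ ($F{\left(Q \right)} = 2 - \frac{Q \left(-2\right)}{2} = 2 - \frac{\left(-2\right) Q}{2} = 2 + Q$)
$M{\left(n \right)} = 1 - 4 n$ ($M{\left(n \right)} = 3 + \left(\left(- 4 n + 0\right) - 2\right) = 3 - \left(2 + 4 n\right) = 1 - 4 n$)
$Y{\left(d \right)} = 2 d \left(d + \frac{1}{2 d}\right)$ ($Y{\left(d \right)} = \left(d + \frac{1}{2 d}\right) 2 d = 2 d \left(d + \frac{1}{2 d}\right)$)
$k{\left(F{\left(-1 \right)},14 \right)} + Y{\left(M{\left(5 \right)} \right)} = 30 + \left(1 + 2 \left(1 - 20\right)^{2}\right) = 30 + \left(1 + 2 \left(-19\right)^{2}\right) = 30 + \left(1 + 2 \cdot 361\right) = 30 + \left(1 + 722\right) = 30 + 723 = 753$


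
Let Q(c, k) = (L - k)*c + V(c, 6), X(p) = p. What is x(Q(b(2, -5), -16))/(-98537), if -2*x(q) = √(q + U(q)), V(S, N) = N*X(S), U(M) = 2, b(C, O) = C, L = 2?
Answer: 5*√2/197074 ≈ 3.5880e-5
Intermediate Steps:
V(S, N) = N*S
Q(c, k) = 6*c + c*(2 - k) (Q(c, k) = (2 - k)*c + 6*c = c*(2 - k) + 6*c = 6*c + c*(2 - k))
x(q) = -√(2 + q)/2 (x(q) = -√(q + 2)/2 = -√(2 + q)/2)
x(Q(b(2, -5), -16))/(-98537) = -√(2 + 2*(8 - 1*(-16)))/2/(-98537) = -√(2 + 2*(8 + 16))/2*(-1/98537) = -√(2 + 2*24)/2*(-1/98537) = -√(2 + 48)/2*(-1/98537) = -5*√2/2*(-1/98537) = 5*√2/197074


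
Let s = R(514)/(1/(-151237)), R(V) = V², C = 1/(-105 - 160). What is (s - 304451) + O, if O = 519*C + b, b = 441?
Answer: -10588476332949/265 ≈ -3.9957e+10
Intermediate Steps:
C = -1/265 (C = 1/(-265) = -1/265 ≈ -0.0037736)
O = 116346/265 (O = 519*(-1/265) + 441 = -519/265 + 441 = 116346/265 ≈ 439.04)
s = -39956210452 (s = 514²/(1/(-151237)) = 264196/(-1/151237) = 264196*(-151237) = -39956210452)
(s - 304451) + O = (-39956210452 - 304451) + 116346/265 = -39956514903 + 116346/265 = -10588476332949/265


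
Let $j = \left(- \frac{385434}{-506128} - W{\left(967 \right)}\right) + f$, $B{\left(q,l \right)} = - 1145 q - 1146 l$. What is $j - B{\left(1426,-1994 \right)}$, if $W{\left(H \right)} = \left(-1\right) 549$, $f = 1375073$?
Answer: $\frac{26147612267}{36152} \approx 7.2327 \cdot 10^{5}$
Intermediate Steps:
$B{\left(q,l \right)} = - 1146 l - 1145 q$
$W{\left(H \right)} = -549$
$j = \frac{49731514075}{36152}$ ($j = \left(- \frac{385434}{-506128} - -549\right) + 1375073 = \left(\left(-385434\right) \left(- \frac{1}{506128}\right) + 549\right) + 1375073 = \left(\frac{27531}{36152} + 549\right) + 1375073 = \frac{19874979}{36152} + 1375073 = \frac{49731514075}{36152} \approx 1.3756 \cdot 10^{6}$)
$j - B{\left(1426,-1994 \right)} = \frac{49731514075}{36152} - \left(\left(-1146\right) \left(-1994\right) - 1632770\right) = \frac{49731514075}{36152} - \left(2285124 - 1632770\right) = \frac{49731514075}{36152} - 652354 = \frac{26147612267}{36152}$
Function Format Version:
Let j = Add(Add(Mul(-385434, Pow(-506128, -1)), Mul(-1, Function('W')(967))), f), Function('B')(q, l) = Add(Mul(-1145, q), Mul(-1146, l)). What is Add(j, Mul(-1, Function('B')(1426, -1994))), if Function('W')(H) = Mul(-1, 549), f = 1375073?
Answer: Rational(26147612267, 36152) ≈ 7.2327e+5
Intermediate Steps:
Function('B')(q, l) = Add(Mul(-1146, l), Mul(-1145, q))
Function('W')(H) = -549
j = Rational(49731514075, 36152) (j = Add(Add(Mul(-385434, Pow(-506128, -1)), Mul(-1, -549)), 1375073) = Add(Add(Mul(-385434, Rational(-1, 506128)), 549), 1375073) = Add(Add(Rational(27531, 36152), 549), 1375073) = Add(Rational(19874979, 36152), 1375073) = Rational(49731514075, 36152) ≈ 1.3756e+6)
Add(j, Mul(-1, Function('B')(1426, -1994))) = Add(Rational(49731514075, 36152), Mul(-1, Add(Mul(-1146, -1994), Mul(-1145, 1426)))) = Add(Rational(49731514075, 36152), Mul(-1, Add(2285124, -1632770))) = Add(Rational(49731514075, 36152), Mul(-1, 652354)) = Add(Rational(49731514075, 36152), -652354) = Rational(26147612267, 36152)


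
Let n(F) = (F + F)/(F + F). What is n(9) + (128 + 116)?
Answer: 245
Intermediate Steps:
n(F) = 1 (n(F) = (2*F)/((2*F)) = (2*F)*(1/(2*F)) = 1)
n(9) + (128 + 116) = 1 + (128 + 116) = 1 + 244 = 245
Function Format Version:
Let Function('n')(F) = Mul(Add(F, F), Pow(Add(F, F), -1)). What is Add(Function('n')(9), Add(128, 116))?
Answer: 245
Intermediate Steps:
Function('n')(F) = 1 (Function('n')(F) = Mul(Mul(2, F), Pow(Mul(2, F), -1)) = Mul(Mul(2, F), Mul(Rational(1, 2), Pow(F, -1))) = 1)
Add(Function('n')(9), Add(128, 116)) = Add(1, Add(128, 116)) = Add(1, 244) = 245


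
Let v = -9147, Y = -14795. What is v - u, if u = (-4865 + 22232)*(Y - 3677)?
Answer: 320794077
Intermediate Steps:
u = -320803224 (u = (-4865 + 22232)*(-14795 - 3677) = 17367*(-18472) = -320803224)
v - u = -9147 - 1*(-320803224) = -9147 + 320803224 = 320794077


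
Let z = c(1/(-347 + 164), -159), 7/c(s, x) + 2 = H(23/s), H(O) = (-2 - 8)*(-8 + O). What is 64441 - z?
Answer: 388192583/6024 ≈ 64441.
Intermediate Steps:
H(O) = 80 - 10*O (H(O) = -10*(-8 + O) = 80 - 10*O)
c(s, x) = 7/(78 - 230/s) (c(s, x) = 7/(-2 + (80 - 230/s)) = 7/(78 - 230/s))
z = 1/6024 (z = 7/(2*(-347 + 164)*(-115 + 39/(-347 + 164))) = (7/2)/(-183*(-115 + 39/(-183))) = (7/2)*(-1/183)/(-115 + 39*(-1/183)) = (7/2)*(-1/183)/(-115 - 13/61) = (7/2)*(-1/183)/(-7028/61) = (7/2)*(-1/183)*(-61/7028) = 1/6024 ≈ 0.00016600)
64441 - z = 64441 - 1*1/6024 = 64441 - 1/6024 = 388192583/6024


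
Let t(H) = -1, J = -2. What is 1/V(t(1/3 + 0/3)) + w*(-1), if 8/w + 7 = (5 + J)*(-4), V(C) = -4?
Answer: 13/76 ≈ 0.17105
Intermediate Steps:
w = -8/19 (w = 8/(-7 + (5 - 2)*(-4)) = 8/(-7 + 3*(-4)) = 8/(-7 - 12) = 8/(-19) = 8*(-1/19) = -8/19 ≈ -0.42105)
1/V(t(1/3 + 0/3)) + w*(-1) = 1/(-4) - 8/19*(-1) = -¼ + 8/19 = 13/76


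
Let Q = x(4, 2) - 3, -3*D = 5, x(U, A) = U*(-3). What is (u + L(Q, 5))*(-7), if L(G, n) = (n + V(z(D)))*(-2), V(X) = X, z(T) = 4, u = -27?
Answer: 315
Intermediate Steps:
x(U, A) = -3*U
D = -5/3 (D = -1/3*5 = -5/3 ≈ -1.6667)
Q = -15 (Q = -3*4 - 3 = -12 - 3 = -15)
L(G, n) = -8 - 2*n (L(G, n) = (n + 4)*(-2) = (4 + n)*(-2) = -8 - 2*n)
(u + L(Q, 5))*(-7) = (-27 + (-8 - 2*5))*(-7) = (-27 + (-8 - 10))*(-7) = (-27 - 18)*(-7) = -45*(-7) = 315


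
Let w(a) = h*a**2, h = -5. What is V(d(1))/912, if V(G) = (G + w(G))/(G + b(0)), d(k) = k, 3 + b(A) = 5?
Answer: -1/684 ≈ -0.0014620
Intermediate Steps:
w(a) = -5*a**2
b(A) = 2 (b(A) = -3 + 5 = 2)
V(G) = (G - 5*G**2)/(2 + G) (V(G) = (G - 5*G**2)/(G + 2) = (G - 5*G**2)/(2 + G))
V(d(1))/912 = (1*(1 - 5*1)/(2 + 1))/912 = (1*(1 - 5)/3)*(1/912) = (1*(1/3)*(-4))*(1/912) = -4/3*1/912 = -1/684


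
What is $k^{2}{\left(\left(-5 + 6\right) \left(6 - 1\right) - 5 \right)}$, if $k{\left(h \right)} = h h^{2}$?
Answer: $0$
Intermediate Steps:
$k{\left(h \right)} = h^{3}$
$k^{2}{\left(\left(-5 + 6\right) \left(6 - 1\right) - 5 \right)} = \left(\left(\left(-5 + 6\right) \left(6 - 1\right) - 5\right)^{3}\right)^{2} = \left(\left(1 \cdot 5 - 5\right)^{3}\right)^{2} = \left(\left(5 - 5\right)^{3}\right)^{2} = \left(0^{3}\right)^{2} = 0^{2} = 0$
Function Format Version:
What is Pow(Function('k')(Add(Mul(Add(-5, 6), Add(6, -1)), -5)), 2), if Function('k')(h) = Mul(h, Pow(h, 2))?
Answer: 0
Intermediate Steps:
Function('k')(h) = Pow(h, 3)
Pow(Function('k')(Add(Mul(Add(-5, 6), Add(6, -1)), -5)), 2) = Pow(Pow(Add(Mul(Add(-5, 6), Add(6, -1)), -5), 3), 2) = Pow(Pow(Add(Mul(1, 5), -5), 3), 2) = Pow(Pow(Add(5, -5), 3), 2) = Pow(Pow(0, 3), 2) = Pow(0, 2) = 0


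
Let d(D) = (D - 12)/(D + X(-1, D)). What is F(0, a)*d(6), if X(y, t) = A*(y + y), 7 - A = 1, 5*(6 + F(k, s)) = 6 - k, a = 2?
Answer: -24/5 ≈ -4.8000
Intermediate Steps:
F(k, s) = -24/5 - k/5 (F(k, s) = -6 + (6 - k)/5 = -6 + (6/5 - k/5) = -24/5 - k/5)
A = 6 (A = 7 - 1*1 = 7 - 1 = 6)
X(y, t) = 12*y (X(y, t) = 6*(y + y) = 6*(2*y) = 12*y)
d(D) = 1 (d(D) = (D - 12)/(D + 12*(-1)) = (-12 + D)/(D - 12) = (-12 + D)/(-12 + D) = 1)
F(0, a)*d(6) = (-24/5 - ⅕*0)*1 = (-24/5 + 0)*1 = -24/5*1 = -24/5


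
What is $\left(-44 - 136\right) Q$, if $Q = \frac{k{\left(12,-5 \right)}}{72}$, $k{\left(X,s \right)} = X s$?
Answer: $150$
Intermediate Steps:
$Q = - \frac{5}{6}$ ($Q = \frac{12 \left(-5\right)}{72} = \left(-60\right) \frac{1}{72} = - \frac{5}{6} \approx -0.83333$)
$\left(-44 - 136\right) Q = \left(-44 - 136\right) \left(- \frac{5}{6}\right) = \left(-180\right) \left(- \frac{5}{6}\right) = 150$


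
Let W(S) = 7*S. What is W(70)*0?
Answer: 0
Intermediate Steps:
W(70)*0 = (7*70)*0 = 490*0 = 0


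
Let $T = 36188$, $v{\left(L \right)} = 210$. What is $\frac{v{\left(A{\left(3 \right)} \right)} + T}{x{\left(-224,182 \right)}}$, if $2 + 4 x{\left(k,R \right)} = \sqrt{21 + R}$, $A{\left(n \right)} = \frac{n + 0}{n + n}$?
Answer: $\frac{291184}{199} + \frac{145592 \sqrt{203}}{199} \approx 11887.0$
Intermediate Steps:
$A{\left(n \right)} = \frac{1}{2}$ ($A{\left(n \right)} = \frac{n}{2 n} = n \frac{1}{2 n} = \frac{1}{2}$)
$x{\left(k,R \right)} = - \frac{1}{2} + \frac{\sqrt{21 + R}}{4}$
$\frac{v{\left(A{\left(3 \right)} \right)} + T}{x{\left(-224,182 \right)}} = \frac{210 + 36188}{- \frac{1}{2} + \frac{\sqrt{21 + 182}}{4}} = \frac{36398}{- \frac{1}{2} + \frac{\sqrt{203}}{4}}$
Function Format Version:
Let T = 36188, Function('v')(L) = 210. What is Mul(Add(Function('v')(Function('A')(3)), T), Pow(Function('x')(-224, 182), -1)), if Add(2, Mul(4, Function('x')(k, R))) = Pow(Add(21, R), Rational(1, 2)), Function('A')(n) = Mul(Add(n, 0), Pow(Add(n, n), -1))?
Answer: Add(Rational(291184, 199), Mul(Rational(145592, 199), Pow(203, Rational(1, 2)))) ≈ 11887.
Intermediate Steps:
Function('A')(n) = Rational(1, 2) (Function('A')(n) = Mul(n, Pow(Mul(2, n), -1)) = Mul(n, Mul(Rational(1, 2), Pow(n, -1))) = Rational(1, 2))
Function('x')(k, R) = Add(Rational(-1, 2), Mul(Rational(1, 4), Pow(Add(21, R), Rational(1, 2))))
Mul(Add(Function('v')(Function('A')(3)), T), Pow(Function('x')(-224, 182), -1)) = Mul(Add(210, 36188), Pow(Add(Rational(-1, 2), Mul(Rational(1, 4), Pow(Add(21, 182), Rational(1, 2)))), -1)) = Mul(36398, Pow(Add(Rational(-1, 2), Mul(Rational(1, 4), Pow(203, Rational(1, 2)))), -1))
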